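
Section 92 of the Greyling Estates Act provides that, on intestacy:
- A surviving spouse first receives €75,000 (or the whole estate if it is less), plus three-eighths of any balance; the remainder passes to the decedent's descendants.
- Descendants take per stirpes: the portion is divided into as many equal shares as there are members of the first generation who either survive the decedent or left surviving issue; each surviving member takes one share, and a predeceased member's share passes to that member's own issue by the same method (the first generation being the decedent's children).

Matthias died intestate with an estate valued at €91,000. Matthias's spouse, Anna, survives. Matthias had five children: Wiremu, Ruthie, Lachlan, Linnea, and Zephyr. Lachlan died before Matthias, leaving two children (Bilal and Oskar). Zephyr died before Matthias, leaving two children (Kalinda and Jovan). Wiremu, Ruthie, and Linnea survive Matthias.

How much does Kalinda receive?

Anna first takes €75,000, leaving a balance of €16,000. Anna then takes three-eighths of the balance (€6,000), for a total of €81,000. The remaining €10,000 passes to the descendants.
The descendants' portion (€10,000) is divided into 5 shares of €2,000: Wiremu, Ruthie, and Linnea each take €2,000; Lachlan's €2,000 share passes to Lachlan's issue; Zephyr's €2,000 share passes to Zephyr's issue.
Lachlan's share (€2,000) is divided into 2 shares of €1,000: Bilal and Oskar each take €1,000.
Zephyr's share (€2,000) is divided into 2 shares of €1,000: Kalinda and Jovan each take €1,000.

Kalinda receives €1,000.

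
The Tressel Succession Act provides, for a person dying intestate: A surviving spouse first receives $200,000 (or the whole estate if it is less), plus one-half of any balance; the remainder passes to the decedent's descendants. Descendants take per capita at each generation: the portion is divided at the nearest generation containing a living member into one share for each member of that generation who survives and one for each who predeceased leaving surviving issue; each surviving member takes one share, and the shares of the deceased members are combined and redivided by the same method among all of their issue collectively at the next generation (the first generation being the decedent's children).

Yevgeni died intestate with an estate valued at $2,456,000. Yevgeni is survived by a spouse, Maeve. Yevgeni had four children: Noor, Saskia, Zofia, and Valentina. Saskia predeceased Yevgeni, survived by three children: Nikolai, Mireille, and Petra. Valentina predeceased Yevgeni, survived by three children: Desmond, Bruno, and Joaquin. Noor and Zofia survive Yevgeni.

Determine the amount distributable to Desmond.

Maeve first takes $200,000, leaving a balance of $2,256,000. Maeve then takes one-half of the balance ($1,128,000), for a total of $1,328,000. The remaining $1,128,000 passes to the descendants.
The descendants' portion ($1,128,000) is divided at the children's generation into 4 shares of $282,000. Noor and Zofia each take $282,000. The 2 shares of the deceased (Saskia and Valentina) are combined into a pool of $564,000.
That pool ($564,000) is divided at the grandchildren's generation equally among Nikolai, Mireille, Petra, Desmond, Bruno, and Joaquin: $94,000 each.

Desmond receives $94,000.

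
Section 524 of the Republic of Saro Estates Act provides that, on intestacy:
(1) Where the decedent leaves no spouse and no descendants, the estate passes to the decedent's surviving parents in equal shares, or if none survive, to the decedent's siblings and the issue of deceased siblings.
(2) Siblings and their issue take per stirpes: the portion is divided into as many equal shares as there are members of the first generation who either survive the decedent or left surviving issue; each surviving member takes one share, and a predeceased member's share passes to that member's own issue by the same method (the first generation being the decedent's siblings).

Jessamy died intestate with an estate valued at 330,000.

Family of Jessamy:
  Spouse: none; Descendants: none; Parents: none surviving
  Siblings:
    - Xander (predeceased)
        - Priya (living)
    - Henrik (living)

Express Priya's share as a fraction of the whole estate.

The entire 330,000 passes to the siblings and their issue.
That amount (330,000) is divided into 2 shares of 165,000: Henrik takes 165,000; Xander's 165,000 share passes to Xander's issue.
Xander's share (165,000) passes entirely to Priya.

Priya receives 1/2 of the estate.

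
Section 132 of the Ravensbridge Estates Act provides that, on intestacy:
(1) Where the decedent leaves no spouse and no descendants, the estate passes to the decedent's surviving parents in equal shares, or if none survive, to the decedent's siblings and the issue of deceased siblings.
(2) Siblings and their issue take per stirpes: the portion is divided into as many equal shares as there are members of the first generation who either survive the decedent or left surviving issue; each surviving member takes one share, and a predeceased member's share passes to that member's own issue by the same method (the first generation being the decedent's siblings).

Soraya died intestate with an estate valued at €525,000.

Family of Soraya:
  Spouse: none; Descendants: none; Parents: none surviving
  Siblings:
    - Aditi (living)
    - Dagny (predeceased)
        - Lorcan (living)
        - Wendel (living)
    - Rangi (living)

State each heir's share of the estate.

Aditi: €175,000; Lorcan: €87,500; Wendel: €87,500; Rangi: €175,000

The entire €525,000 passes to the siblings and their issue.
That amount (€525,000) is divided into 3 shares of €175,000: Aditi and Rangi each take €175,000; Dagny's €175,000 share passes to Dagny's issue.
Dagny's share (€175,000) is divided into 2 shares of €87,500: Lorcan and Wendel each take €87,500.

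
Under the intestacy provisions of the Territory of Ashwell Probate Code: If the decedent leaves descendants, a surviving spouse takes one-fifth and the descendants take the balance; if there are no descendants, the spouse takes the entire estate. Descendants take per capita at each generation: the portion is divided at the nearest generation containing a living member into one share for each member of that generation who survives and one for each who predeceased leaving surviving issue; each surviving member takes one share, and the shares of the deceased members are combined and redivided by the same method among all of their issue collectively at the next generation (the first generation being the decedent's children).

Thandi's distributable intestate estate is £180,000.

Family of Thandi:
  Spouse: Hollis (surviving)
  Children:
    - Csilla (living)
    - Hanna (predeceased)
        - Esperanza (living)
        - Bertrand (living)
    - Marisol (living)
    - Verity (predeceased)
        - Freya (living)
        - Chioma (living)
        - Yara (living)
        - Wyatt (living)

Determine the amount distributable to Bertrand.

Bertrand receives £12,000.

Hollis takes one-fifth of £180,000 = £36,000. The remaining £144,000 passes to the descendants.
The descendants' portion (£144,000) is divided at the children's generation into 4 shares of £36,000. Csilla and Marisol each take £36,000. The 2 shares of the deceased (Hanna and Verity) are combined into a pool of £72,000.
That pool (£72,000) is divided at the grandchildren's generation equally among Esperanza, Bertrand, Freya, Chioma, Yara, and Wyatt: £12,000 each.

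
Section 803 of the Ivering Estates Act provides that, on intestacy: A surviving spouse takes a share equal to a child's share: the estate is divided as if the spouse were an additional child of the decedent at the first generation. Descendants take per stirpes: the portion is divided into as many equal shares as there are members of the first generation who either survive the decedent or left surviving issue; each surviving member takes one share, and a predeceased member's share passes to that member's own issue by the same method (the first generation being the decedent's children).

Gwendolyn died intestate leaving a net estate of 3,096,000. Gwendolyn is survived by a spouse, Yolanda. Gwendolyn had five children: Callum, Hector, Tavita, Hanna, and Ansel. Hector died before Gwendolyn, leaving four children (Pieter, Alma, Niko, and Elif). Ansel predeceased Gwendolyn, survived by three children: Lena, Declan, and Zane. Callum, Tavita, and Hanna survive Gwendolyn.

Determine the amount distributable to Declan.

Declan receives 172,000.

The spouse counts as an additional share at the children's level, so there are 6 primary shares of 516,000. Yolanda takes one such share (516,000).
The children's combined portion (2,580,000) is divided into 5 shares of 516,000: Callum, Tavita, and Hanna each take 516,000; Hector's 516,000 share passes to Hector's issue; Ansel's 516,000 share passes to Ansel's issue.
Hector's share (516,000) is divided into 4 shares of 129,000: Pieter, Alma, Niko, and Elif each take 129,000.
Ansel's share (516,000) is divided into 3 shares of 172,000: Lena, Declan, and Zane each take 172,000.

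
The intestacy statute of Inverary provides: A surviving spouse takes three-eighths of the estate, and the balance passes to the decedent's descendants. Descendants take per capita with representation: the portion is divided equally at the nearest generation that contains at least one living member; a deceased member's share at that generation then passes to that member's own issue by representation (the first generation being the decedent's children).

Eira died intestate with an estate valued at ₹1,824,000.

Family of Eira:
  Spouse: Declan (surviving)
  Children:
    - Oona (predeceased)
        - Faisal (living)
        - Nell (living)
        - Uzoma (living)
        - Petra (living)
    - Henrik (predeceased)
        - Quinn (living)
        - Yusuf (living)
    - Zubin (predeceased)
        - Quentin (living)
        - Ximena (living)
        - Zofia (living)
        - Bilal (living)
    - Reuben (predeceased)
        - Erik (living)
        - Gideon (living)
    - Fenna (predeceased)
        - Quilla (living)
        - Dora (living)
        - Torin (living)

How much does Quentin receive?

Declan takes three-eighths of ₹1,824,000 = ₹684,000. The remaining ₹1,140,000 passes to the descendants.
No child survives, so the initial division is made at the grandchildren's generation.
The descendants' portion (₹1,140,000) is divided into 15 shares of ₹76,000: Faisal, Nell, Uzoma, Petra, Quinn, Yusuf, Quentin, Ximena, Zofia, Bilal, Erik, Gideon, Quilla, Dora, and Torin each take ₹76,000.

Quentin receives ₹76,000.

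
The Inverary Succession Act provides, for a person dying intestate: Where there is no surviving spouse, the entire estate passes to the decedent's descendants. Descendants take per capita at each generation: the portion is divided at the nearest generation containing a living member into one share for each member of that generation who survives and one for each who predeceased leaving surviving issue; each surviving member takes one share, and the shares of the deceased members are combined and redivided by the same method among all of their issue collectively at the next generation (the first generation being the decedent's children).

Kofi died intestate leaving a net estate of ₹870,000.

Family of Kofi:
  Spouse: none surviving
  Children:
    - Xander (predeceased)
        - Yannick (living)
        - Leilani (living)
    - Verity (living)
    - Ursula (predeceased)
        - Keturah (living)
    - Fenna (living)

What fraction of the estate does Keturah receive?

Keturah receives 1/6 of the estate.

The entire ₹870,000 passes to the descendants.
That amount (₹870,000) is divided at the children's generation into 4 shares of ₹217,500. Verity and Fenna each take ₹217,500. The 2 shares of the deceased (Xander and Ursula) are combined into a pool of ₹435,000.
That pool (₹435,000) is divided at the grandchildren's generation equally among Yannick, Leilani, and Keturah: ₹145,000 each.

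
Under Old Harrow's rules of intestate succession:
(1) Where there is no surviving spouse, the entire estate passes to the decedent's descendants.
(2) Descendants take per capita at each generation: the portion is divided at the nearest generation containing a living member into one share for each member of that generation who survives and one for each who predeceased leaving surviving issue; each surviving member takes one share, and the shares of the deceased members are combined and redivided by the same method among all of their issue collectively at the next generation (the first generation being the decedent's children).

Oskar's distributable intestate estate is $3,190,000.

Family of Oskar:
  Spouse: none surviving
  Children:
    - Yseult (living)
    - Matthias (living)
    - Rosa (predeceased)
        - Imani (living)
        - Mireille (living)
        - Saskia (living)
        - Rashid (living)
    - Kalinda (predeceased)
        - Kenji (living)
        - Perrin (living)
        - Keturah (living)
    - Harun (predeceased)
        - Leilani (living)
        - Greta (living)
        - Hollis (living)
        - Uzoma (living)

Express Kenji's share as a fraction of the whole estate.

The entire $3,190,000 passes to the descendants.
That amount ($3,190,000) is divided at the children's generation into 5 shares of $638,000. Yseult and Matthias each take $638,000. The 3 shares of the deceased (Rosa, Kalinda, and Harun) are combined into a pool of $1,914,000.
That pool ($1,914,000) is divided at the grandchildren's generation equally among Imani, Mireille, Saskia, Rashid, Kenji, Perrin, Keturah, Leilani, Greta, Hollis, and Uzoma: $174,000 each.

Kenji receives 3/55 of the estate.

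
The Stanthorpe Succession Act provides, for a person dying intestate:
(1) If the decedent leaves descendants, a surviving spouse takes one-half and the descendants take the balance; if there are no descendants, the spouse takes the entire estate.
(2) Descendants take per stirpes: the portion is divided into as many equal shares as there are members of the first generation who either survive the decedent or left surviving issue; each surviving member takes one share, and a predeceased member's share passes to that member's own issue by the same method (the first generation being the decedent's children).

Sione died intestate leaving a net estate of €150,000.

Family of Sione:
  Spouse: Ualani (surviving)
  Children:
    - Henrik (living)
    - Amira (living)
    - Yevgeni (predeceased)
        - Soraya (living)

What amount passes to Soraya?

Soraya receives €25,000.

Ualani takes one-half of €150,000 = €75,000. The remaining €75,000 passes to the descendants.
The descendants' portion (€75,000) is divided into 3 shares of €25,000: Henrik and Amira each take €25,000; Yevgeni's €25,000 share passes to Yevgeni's issue.
Yevgeni's share (€25,000) passes entirely to Soraya.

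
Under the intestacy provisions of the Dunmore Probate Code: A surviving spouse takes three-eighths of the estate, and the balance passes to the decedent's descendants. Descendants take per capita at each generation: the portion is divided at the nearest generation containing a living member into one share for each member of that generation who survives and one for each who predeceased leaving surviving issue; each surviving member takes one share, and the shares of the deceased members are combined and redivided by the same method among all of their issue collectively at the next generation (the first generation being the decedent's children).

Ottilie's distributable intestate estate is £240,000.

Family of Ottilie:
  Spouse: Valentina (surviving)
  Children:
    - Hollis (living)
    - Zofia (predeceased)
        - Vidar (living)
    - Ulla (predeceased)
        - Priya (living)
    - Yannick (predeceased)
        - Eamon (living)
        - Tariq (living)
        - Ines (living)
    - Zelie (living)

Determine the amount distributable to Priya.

Priya receives £18,000.

Valentina takes three-eighths of £240,000 = £90,000. The remaining £150,000 passes to the descendants.
The descendants' portion (£150,000) is divided at the children's generation into 5 shares of £30,000. Hollis and Zelie each take £30,000. The 3 shares of the deceased (Zofia, Ulla, and Yannick) are combined into a pool of £90,000.
That pool (£90,000) is divided at the grandchildren's generation equally among Vidar, Priya, Eamon, Tariq, and Ines: £18,000 each.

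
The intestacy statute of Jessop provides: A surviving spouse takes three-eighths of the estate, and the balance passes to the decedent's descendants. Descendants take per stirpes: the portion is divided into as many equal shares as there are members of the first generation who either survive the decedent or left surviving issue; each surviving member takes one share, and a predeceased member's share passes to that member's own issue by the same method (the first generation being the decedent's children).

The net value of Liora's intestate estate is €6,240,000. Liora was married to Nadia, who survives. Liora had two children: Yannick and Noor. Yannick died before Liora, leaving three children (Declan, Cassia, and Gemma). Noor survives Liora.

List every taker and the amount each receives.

Nadia takes three-eighths of €6,240,000 = €2,340,000. The remaining €3,900,000 passes to the descendants.
The descendants' portion (€3,900,000) is divided into 2 shares of €1,950,000: Noor takes €1,950,000; Yannick's €1,950,000 share passes to Yannick's issue.
Yannick's share (€1,950,000) is divided into 3 shares of €650,000: Declan, Cassia, and Gemma each take €650,000.

Nadia: €2,340,000; Declan: €650,000; Cassia: €650,000; Gemma: €650,000; Noor: €1,950,000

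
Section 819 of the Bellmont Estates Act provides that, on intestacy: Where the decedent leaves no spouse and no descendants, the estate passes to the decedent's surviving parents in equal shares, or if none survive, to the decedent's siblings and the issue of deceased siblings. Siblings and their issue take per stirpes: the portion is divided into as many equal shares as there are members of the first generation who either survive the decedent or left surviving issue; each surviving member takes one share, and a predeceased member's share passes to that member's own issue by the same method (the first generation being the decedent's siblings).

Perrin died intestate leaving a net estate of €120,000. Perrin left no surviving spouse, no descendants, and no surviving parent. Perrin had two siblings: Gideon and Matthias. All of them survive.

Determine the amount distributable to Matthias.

Matthias receives €60,000.

The entire €120,000 passes to the siblings and their issue.
That amount (€120,000) is divided into 2 shares of €60,000: Gideon and Matthias each take €60,000.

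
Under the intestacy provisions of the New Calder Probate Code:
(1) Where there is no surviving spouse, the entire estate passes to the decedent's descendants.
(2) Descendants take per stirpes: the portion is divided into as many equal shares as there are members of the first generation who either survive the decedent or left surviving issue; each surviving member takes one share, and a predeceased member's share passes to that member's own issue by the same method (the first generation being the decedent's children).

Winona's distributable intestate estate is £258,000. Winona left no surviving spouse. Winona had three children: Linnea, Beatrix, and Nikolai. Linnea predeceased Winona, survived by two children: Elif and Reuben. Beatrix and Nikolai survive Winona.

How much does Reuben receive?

Reuben receives £43,000.

The entire £258,000 passes to the descendants.
That amount (£258,000) is divided into 3 shares of £86,000: Beatrix and Nikolai each take £86,000; Linnea's £86,000 share passes to Linnea's issue.
Linnea's share (£86,000) is divided into 2 shares of £43,000: Elif and Reuben each take £43,000.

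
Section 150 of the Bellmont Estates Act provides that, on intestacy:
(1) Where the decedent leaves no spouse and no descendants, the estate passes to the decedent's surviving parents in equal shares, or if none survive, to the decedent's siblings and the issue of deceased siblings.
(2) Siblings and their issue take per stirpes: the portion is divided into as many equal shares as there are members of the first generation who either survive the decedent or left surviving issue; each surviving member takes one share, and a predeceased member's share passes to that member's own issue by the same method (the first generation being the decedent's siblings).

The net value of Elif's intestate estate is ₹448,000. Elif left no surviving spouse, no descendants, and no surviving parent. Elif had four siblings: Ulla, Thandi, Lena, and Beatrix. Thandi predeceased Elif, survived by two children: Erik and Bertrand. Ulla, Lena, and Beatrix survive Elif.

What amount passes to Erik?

The entire ₹448,000 passes to the siblings and their issue.
That amount (₹448,000) is divided into 4 shares of ₹112,000: Ulla, Lena, and Beatrix each take ₹112,000; Thandi's ₹112,000 share passes to Thandi's issue.
Thandi's share (₹112,000) is divided into 2 shares of ₹56,000: Erik and Bertrand each take ₹56,000.

Erik receives ₹56,000.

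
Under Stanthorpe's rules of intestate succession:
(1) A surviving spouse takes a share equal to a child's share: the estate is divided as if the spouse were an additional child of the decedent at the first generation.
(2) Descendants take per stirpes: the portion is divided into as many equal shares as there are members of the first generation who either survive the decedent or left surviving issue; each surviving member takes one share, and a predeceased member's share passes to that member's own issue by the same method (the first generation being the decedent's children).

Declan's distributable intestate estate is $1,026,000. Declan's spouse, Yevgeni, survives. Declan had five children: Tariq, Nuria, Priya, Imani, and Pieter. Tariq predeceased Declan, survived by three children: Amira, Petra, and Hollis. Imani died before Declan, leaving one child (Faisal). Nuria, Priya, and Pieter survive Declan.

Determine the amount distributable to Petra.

Petra receives $57,000.

The spouse counts as an additional share at the children's level, so there are 6 primary shares of $171,000. Yevgeni takes one such share ($171,000).
The children's combined portion ($855,000) is divided into 5 shares of $171,000: Nuria, Priya, and Pieter each take $171,000; Tariq's $171,000 share passes to Tariq's issue; Imani's $171,000 share passes to Imani's issue.
Tariq's share ($171,000) is divided into 3 shares of $57,000: Amira, Petra, and Hollis each take $57,000.
Imani's share ($171,000) passes entirely to Faisal.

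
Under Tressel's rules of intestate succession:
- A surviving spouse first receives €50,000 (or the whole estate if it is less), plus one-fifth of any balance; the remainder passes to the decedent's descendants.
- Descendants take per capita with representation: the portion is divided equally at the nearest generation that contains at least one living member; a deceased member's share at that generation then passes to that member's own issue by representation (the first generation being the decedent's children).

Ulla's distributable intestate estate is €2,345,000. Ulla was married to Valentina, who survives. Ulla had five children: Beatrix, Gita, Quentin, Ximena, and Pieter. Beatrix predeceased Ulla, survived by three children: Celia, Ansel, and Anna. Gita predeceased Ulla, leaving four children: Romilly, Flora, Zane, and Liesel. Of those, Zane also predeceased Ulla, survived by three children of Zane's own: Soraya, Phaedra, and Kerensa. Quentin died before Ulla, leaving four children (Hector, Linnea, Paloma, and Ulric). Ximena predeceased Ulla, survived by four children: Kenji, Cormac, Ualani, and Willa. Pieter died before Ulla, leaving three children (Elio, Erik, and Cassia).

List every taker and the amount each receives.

Valentina first takes €50,000, leaving a balance of €2,295,000. Valentina then takes one-fifth of the balance (€459,000), for a total of €509,000. The remaining €1,836,000 passes to the descendants.
No child survives, so the initial division is made at the grandchildren's generation.
The descendants' portion (€1,836,000) is divided into 18 shares of €102,000: Celia, Ansel, Anna, Romilly, Flora, Liesel, Hector, Linnea, Paloma, Ulric, Kenji, Cormac, Ualani, Willa, Elio, Erik, and Cassia each take €102,000; Zane's €102,000 share passes to Zane's issue.
Zane's share (€102,000) is divided into 3 shares of €34,000: Soraya, Phaedra, and Kerensa each take €34,000.

Valentina: €509,000; Celia: €102,000; Ansel: €102,000; Anna: €102,000; Romilly: €102,000; Flora: €102,000; Soraya: €34,000; Phaedra: €34,000; Kerensa: €34,000; Liesel: €102,000; Hector: €102,000; Linnea: €102,000; Paloma: €102,000; Ulric: €102,000; Kenji: €102,000; Cormac: €102,000; Ualani: €102,000; Willa: €102,000; Elio: €102,000; Erik: €102,000; Cassia: €102,000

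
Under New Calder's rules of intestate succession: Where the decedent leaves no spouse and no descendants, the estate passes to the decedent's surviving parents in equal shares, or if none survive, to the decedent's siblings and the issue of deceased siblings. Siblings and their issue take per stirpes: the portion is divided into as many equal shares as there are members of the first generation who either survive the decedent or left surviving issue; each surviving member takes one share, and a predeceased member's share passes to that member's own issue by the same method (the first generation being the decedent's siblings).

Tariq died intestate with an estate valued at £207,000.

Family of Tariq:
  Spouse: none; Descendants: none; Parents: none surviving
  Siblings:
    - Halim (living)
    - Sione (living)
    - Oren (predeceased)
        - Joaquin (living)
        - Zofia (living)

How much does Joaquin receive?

The entire £207,000 passes to the siblings and their issue.
That amount (£207,000) is divided into 3 shares of £69,000: Halim and Sione each take £69,000; Oren's £69,000 share passes to Oren's issue.
Oren's share (£69,000) is divided into 2 shares of £34,500: Joaquin and Zofia each take £34,500.

Joaquin receives £34,500.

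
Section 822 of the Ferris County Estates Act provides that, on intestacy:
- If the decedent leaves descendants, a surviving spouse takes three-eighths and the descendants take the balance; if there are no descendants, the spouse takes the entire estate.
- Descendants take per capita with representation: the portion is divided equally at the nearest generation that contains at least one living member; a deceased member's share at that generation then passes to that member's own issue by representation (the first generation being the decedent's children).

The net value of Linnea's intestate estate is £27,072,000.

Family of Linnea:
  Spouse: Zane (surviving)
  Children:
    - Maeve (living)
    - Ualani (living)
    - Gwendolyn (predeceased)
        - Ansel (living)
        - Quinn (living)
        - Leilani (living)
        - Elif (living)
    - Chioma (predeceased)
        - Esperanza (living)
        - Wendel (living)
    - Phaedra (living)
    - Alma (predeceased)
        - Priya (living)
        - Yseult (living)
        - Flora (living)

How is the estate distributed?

Zane takes three-eighths of £27,072,000 = £10,152,000. The remaining £16,920,000 passes to the descendants.
The descendants' portion (£16,920,000) is divided into 6 shares of £2,820,000: Maeve, Ualani, and Phaedra each take £2,820,000; Gwendolyn's £2,820,000 share passes to Gwendolyn's issue; Chioma's £2,820,000 share passes to Chioma's issue; Alma's £2,820,000 share passes to Alma's issue.
Gwendolyn's share (£2,820,000) is divided into 4 shares of £705,000: Ansel, Quinn, Leilani, and Elif each take £705,000.
Chioma's share (£2,820,000) is divided into 2 shares of £1,410,000: Esperanza and Wendel each take £1,410,000.
Alma's share (£2,820,000) is divided into 3 shares of £940,000: Priya, Yseult, and Flora each take £940,000.

Zane: £10,152,000; Maeve: £2,820,000; Ualani: £2,820,000; Ansel: £705,000; Quinn: £705,000; Leilani: £705,000; Elif: £705,000; Esperanza: £1,410,000; Wendel: £1,410,000; Phaedra: £2,820,000; Priya: £940,000; Yseult: £940,000; Flora: £940,000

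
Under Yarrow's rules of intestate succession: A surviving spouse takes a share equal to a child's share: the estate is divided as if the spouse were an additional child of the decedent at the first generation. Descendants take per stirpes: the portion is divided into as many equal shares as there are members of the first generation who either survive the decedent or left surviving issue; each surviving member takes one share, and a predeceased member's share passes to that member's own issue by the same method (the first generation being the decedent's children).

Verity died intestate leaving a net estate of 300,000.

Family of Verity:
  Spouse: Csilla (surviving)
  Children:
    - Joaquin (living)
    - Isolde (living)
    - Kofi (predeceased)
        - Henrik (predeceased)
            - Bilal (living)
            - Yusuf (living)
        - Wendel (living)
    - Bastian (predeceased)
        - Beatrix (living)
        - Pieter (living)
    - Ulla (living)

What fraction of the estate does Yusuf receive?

Yusuf receives 1/24 of the estate.

The spouse counts as an additional share at the children's level, so there are 6 primary shares of 50,000. Csilla takes one such share (50,000).
The children's combined portion (250,000) is divided into 5 shares of 50,000: Joaquin, Isolde, and Ulla each take 50,000; Kofi's 50,000 share passes to Kofi's issue; Bastian's 50,000 share passes to Bastian's issue.
Kofi's share (50,000) is divided into 2 shares of 25,000: Wendel takes 25,000; Henrik's 25,000 share passes to Henrik's issue.
Henrik's share (25,000) is divided into 2 shares of 12,500: Bilal and Yusuf each take 12,500.
Bastian's share (50,000) is divided into 2 shares of 25,000: Beatrix and Pieter each take 25,000.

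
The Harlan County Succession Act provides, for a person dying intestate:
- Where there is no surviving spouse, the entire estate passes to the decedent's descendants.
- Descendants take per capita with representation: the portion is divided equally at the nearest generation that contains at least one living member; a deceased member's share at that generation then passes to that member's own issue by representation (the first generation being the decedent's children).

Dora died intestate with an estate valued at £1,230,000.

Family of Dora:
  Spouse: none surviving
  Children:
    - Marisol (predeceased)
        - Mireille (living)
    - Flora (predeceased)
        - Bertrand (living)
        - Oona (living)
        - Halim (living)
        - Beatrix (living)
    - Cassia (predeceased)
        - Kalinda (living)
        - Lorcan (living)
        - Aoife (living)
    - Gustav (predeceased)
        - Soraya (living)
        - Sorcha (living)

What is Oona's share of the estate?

Oona receives £123,000.

The entire £1,230,000 passes to the descendants.
No child survives, so the initial division is made at the grandchildren's generation.
That amount (£1,230,000) is divided into 10 shares of £123,000: Mireille, Bertrand, Oona, Halim, Beatrix, Kalinda, Lorcan, Aoife, Soraya, and Sorcha each take £123,000.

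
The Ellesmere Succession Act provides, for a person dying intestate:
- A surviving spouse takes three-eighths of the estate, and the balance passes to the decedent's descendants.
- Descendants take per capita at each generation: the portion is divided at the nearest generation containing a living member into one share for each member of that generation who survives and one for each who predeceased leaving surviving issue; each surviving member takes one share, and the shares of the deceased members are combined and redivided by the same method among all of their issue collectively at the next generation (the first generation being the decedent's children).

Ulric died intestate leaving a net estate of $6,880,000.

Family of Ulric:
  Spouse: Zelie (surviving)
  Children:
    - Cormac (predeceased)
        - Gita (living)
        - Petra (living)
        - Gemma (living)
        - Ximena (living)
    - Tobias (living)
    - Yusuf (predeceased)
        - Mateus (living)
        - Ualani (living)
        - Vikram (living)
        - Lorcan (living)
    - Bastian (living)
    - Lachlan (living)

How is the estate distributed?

Zelie takes three-eighths of $6,880,000 = $2,580,000. The remaining $4,300,000 passes to the descendants.
The descendants' portion ($4,300,000) is divided at the children's generation into 5 shares of $860,000. Tobias, Bastian, and Lachlan each take $860,000. The 2 shares of the deceased (Cormac and Yusuf) are combined into a pool of $1,720,000.
That pool ($1,720,000) is divided at the grandchildren's generation equally among Gita, Petra, Gemma, Ximena, Mateus, Ualani, Vikram, and Lorcan: $215,000 each.

Zelie: $2,580,000; Gita: $215,000; Petra: $215,000; Gemma: $215,000; Ximena: $215,000; Tobias: $860,000; Mateus: $215,000; Ualani: $215,000; Vikram: $215,000; Lorcan: $215,000; Bastian: $860,000; Lachlan: $860,000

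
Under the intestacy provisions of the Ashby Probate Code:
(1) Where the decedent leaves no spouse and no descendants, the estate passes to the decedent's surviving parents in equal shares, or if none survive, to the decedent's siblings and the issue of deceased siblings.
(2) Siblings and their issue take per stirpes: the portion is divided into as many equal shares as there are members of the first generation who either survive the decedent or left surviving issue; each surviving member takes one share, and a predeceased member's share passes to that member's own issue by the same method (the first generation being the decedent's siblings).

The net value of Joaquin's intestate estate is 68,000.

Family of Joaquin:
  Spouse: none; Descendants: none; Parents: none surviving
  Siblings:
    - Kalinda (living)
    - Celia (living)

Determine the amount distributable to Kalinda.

Kalinda receives 34,000.

The entire 68,000 passes to the siblings and their issue.
That amount (68,000) is divided into 2 shares of 34,000: Kalinda and Celia each take 34,000.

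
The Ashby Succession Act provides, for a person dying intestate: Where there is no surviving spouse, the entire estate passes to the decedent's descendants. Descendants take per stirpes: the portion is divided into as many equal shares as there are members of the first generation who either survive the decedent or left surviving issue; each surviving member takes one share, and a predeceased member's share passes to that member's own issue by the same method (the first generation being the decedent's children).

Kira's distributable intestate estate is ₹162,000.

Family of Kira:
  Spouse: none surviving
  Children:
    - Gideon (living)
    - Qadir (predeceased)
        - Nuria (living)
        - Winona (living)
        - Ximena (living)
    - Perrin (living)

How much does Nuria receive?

Nuria receives ₹18,000.

The entire ₹162,000 passes to the descendants.
That amount (₹162,000) is divided into 3 shares of ₹54,000: Gideon and Perrin each take ₹54,000; Qadir's ₹54,000 share passes to Qadir's issue.
Qadir's share (₹54,000) is divided into 3 shares of ₹18,000: Nuria, Winona, and Ximena each take ₹18,000.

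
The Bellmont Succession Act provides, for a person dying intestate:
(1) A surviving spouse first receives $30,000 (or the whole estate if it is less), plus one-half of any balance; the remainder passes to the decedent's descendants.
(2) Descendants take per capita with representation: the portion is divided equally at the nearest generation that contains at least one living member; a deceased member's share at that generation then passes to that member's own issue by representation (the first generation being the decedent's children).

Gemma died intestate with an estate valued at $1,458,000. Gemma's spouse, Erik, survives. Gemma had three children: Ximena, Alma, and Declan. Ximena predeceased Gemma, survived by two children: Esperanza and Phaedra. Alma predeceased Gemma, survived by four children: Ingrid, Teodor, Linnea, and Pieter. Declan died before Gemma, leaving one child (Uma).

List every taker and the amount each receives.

Erik: $744,000; Esperanza: $102,000; Phaedra: $102,000; Ingrid: $102,000; Teodor: $102,000; Linnea: $102,000; Pieter: $102,000; Uma: $102,000

Erik first takes $30,000, leaving a balance of $1,428,000. Erik then takes one-half of the balance ($714,000), for a total of $744,000. The remaining $714,000 passes to the descendants.
No child survives, so the initial division is made at the grandchildren's generation.
The descendants' portion ($714,000) is divided into 7 shares of $102,000: Esperanza, Phaedra, Ingrid, Teodor, Linnea, Pieter, and Uma each take $102,000.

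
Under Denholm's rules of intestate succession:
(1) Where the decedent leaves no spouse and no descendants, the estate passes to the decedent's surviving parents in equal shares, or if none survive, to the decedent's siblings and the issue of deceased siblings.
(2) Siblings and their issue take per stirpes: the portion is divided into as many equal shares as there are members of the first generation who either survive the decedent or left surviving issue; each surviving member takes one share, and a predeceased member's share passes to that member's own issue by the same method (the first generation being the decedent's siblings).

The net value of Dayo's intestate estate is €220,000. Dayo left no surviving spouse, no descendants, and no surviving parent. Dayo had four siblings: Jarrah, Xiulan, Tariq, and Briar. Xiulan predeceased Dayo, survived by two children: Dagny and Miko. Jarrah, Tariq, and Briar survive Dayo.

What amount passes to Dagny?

The entire €220,000 passes to the siblings and their issue.
That amount (€220,000) is divided into 4 shares of €55,000: Jarrah, Tariq, and Briar each take €55,000; Xiulan's €55,000 share passes to Xiulan's issue.
Xiulan's share (€55,000) is divided into 2 shares of €27,500: Dagny and Miko each take €27,500.

Dagny receives €27,500.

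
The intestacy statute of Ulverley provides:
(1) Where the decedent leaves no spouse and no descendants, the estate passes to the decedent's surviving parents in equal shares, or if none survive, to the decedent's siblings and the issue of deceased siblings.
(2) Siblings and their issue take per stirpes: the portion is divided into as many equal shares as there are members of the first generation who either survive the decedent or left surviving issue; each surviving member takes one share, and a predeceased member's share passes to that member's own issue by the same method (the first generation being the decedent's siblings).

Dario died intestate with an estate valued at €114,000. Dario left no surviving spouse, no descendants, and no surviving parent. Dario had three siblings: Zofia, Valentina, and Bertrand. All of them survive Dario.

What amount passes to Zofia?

Zofia receives €38,000.

The entire €114,000 passes to the siblings and their issue.
That amount (€114,000) is divided into 3 shares of €38,000: Zofia, Valentina, and Bertrand each take €38,000.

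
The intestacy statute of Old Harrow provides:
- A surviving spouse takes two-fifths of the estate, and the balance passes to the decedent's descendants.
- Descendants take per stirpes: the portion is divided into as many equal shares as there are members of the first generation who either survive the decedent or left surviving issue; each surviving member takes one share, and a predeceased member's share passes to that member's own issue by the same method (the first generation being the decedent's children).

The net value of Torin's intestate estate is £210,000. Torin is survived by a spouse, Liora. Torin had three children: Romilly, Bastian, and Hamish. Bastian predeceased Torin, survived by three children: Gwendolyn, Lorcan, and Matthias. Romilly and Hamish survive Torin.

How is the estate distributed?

Liora: £84,000; Romilly: £42,000; Gwendolyn: £14,000; Lorcan: £14,000; Matthias: £14,000; Hamish: £42,000

Liora takes two-fifths of £210,000 = £84,000. The remaining £126,000 passes to the descendants.
The descendants' portion (£126,000) is divided into 3 shares of £42,000: Romilly and Hamish each take £42,000; Bastian's £42,000 share passes to Bastian's issue.
Bastian's share (£42,000) is divided into 3 shares of £14,000: Gwendolyn, Lorcan, and Matthias each take £14,000.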